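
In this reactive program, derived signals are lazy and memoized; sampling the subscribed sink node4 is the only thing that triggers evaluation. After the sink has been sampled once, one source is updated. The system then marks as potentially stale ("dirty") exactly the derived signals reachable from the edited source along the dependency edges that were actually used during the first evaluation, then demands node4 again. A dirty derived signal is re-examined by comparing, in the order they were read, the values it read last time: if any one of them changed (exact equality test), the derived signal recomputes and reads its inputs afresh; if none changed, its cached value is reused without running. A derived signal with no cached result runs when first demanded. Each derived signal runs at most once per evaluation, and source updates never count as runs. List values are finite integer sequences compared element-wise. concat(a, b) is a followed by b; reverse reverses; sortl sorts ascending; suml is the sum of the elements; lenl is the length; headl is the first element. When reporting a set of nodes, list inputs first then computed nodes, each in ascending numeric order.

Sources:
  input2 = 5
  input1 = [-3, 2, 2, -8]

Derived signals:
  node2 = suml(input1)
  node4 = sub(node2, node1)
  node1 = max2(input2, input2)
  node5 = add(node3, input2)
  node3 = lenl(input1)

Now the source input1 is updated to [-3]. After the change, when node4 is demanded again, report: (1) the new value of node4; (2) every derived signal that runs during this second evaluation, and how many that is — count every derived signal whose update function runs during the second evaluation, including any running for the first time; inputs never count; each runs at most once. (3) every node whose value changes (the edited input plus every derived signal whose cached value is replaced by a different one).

First demand of the output computes:
  node1 = max2(5, 5) = 5
  node2 = suml([-3, 2, 2, -8]) = -7
  node4 = sub(-7, 5) = -12

After the edit, cleaning proceeds:
  node2: a read changed (input1 [-3, 2, 2, -8]->[-3]) — executes, giving -3.
  node4: a read changed (node2 -7->-3) — executes, giving -8.

Demanding node4 again yields -8.
2 derived signals run: node2, node4.
The nodes whose values change: input1, node2, node4.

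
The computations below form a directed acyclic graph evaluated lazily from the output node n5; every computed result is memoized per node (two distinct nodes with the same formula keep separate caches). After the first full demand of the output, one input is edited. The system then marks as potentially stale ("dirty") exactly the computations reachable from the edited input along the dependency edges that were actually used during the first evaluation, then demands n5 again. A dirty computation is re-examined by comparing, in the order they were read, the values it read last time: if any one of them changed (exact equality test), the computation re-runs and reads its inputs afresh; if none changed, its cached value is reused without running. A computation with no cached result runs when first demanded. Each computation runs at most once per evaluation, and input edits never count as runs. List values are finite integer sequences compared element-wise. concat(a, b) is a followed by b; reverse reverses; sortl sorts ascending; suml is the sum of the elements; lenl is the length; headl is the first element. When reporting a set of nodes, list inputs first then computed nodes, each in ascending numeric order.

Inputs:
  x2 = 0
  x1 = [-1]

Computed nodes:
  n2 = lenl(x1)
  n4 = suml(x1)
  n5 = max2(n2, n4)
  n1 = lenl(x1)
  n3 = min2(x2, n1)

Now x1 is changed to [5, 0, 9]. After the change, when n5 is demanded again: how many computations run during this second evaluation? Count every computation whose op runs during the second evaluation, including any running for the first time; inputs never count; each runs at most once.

3 computations run: n2, n4, n5.

First demand of the output computes:
  n2 = lenl([-1]) = 1
  n4 = suml([-1]) = -1
  n5 = max2(1, -1) = 1

After the edit, cleaning proceeds:
  n2: a read changed (x1 [-1]->[5, 0, 9]) — executes, giving 3.
  n4: a read changed (x1 [-1]->[5, 0, 9]) — executes, giving 14.
  n5: a read changed (n2 1->3; n4 -1->14) — executes, giving 14.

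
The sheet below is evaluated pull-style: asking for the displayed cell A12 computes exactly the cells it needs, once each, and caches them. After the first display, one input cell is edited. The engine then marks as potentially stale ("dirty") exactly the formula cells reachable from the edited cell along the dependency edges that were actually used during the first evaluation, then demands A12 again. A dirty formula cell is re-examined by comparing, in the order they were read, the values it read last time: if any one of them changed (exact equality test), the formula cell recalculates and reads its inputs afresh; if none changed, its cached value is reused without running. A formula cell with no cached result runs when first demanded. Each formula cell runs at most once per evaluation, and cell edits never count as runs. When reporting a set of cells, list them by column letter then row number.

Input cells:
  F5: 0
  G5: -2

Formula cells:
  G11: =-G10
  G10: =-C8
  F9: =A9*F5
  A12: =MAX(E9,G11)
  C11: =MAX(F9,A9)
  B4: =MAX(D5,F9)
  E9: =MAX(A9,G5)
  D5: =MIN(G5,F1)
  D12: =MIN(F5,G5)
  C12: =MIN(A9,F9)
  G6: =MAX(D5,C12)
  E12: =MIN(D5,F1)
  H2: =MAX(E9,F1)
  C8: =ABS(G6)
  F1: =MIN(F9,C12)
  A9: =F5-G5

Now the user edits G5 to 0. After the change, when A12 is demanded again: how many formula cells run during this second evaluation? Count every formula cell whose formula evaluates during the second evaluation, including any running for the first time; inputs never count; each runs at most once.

First demand of the output computes:
  A9 = 0 - -2 = 2
  E9 = MAX(2, -2) = 2
  F9 = 2 * 0 = 0
  C12 = MIN(2, 0) = 0
  F1 = MIN(0, 0) = 0
  D5 = MIN(-2, 0) = -2
  G6 = MAX(-2, 0) = 0
  C8 = ABS(0) = 0
  G10 = -(0) = 0
  G11 = -(0) = 0
  A12 = MAX(2, 0) = 2

After the edit, cleaning proceeds:
  A9: a read changed (G5 -2->0) — executes, giving 0.
  E9: a read changed (A9 2->0; G5 -2->0) — executes, giving 0.
  F9: a read changed (A9 2->0) — executes, giving 0 — identical to its old value.
  C12: a read changed (A9 2->0) — executes, giving 0 — identical to its old value.
  F1: dirty, but its reads are unchanged (F9 unchanged, C12 unchanged); cached 0 stands.
  D5: a read changed (G5 -2->0) — executes, giving 0.
  G6: a read changed (D5 -2->0) — executes, giving 0 — identical to its old value.
  C8: dirty, but its reads are unchanged (G6 unchanged); cached 0 stands.
  G10: dirty, but its reads are unchanged (C8 unchanged); cached 0 stands.
  G11: dirty, but its reads are unchanged (G10 unchanged); cached 0 stands.
  A12: a read changed (E9 2->0) — executes, giving 0.

Note where the cutoff bites: F1 is checked, finds nothing changed, and keeps its cache.

7 formula cells run: A9, A12, C12, D5, E9, F9, G6.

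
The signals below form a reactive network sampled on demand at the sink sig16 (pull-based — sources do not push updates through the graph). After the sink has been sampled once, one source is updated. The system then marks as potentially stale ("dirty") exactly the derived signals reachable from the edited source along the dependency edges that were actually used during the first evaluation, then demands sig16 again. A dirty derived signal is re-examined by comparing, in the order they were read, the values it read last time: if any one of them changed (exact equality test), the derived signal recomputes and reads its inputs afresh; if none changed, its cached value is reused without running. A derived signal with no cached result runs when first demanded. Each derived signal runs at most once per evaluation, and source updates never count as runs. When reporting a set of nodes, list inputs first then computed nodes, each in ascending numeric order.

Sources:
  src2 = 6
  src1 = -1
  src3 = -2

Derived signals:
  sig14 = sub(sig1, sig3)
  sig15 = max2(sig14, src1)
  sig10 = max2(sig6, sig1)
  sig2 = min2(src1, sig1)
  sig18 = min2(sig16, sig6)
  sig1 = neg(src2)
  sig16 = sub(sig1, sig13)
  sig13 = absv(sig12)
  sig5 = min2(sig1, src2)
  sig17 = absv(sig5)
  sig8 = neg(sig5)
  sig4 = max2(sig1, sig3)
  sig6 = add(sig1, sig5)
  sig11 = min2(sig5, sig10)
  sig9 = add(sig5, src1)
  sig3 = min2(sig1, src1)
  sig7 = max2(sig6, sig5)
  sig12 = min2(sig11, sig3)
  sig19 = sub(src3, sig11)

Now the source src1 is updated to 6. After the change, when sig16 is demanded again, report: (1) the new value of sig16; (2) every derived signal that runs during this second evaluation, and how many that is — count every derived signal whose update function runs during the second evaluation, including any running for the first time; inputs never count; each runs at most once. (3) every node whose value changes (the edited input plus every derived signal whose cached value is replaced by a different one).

Initial pass — values computed on the first demand:
  sig1 = neg(6) = -6
  sig3 = min2(-6, -1) = -6
  sig5 = min2(-6, 6) = -6
  sig6 = add(-6, -6) = -12
  sig10 = max2(-12, -6) = -6
  sig11 = min2(-6, -6) = -6
  sig12 = min2(-6, -6) = -6
  sig13 = absv(-6) = 6
  sig16 = sub(-6, 6) = -12

Second demand — change propagation:
  sig3: re-runs because src1 -1->6; new result -6 (unchanged).
  sig12: re-examined; everything it read last time is the same (sig11 unchanged, sig3 unchanged) — cache -6 kept, no run.
  sig13: re-examined; everything it read last time is the same (sig12 unchanged) — cache 6 kept, no run.
  sig16: re-examined; everything it read last time is the same (sig1 unchanged, sig13 unchanged) — cache -12 kept, no run.

The important point: sig3 recomputes to an identical value, and the output ends up unchanged.

sig16 now evaluates to -12.
Run set: sig3 (1 run).
Changed values: src1.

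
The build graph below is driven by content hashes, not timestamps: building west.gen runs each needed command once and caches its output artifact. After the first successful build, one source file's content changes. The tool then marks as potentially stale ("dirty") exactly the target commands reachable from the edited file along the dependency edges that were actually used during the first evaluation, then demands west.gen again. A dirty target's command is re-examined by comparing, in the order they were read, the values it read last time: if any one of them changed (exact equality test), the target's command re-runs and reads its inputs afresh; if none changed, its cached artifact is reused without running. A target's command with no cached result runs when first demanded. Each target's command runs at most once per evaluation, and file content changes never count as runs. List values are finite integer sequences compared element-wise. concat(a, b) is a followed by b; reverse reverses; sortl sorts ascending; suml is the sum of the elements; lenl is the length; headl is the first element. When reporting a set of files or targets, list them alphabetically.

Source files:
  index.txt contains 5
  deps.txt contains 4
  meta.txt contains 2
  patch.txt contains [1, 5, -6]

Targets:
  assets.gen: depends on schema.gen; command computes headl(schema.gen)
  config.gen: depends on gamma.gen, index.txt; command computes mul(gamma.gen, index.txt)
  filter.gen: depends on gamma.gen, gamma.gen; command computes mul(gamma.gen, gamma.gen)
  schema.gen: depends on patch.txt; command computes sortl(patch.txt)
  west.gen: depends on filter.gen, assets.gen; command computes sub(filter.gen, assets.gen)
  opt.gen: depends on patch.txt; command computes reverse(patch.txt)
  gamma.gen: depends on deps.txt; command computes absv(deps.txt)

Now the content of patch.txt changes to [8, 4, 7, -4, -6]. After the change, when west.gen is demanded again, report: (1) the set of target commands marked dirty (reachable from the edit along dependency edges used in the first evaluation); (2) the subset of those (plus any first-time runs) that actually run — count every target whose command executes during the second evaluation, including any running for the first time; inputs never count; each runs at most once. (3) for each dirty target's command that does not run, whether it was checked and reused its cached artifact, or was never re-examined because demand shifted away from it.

Dirty set: assets.gen, schema.gen, west.gen.
Run set: assets.gen, schema.gen (2 run).
Re-examined without running (cache reused): west.gen.
The important point: assets.gen recomputes to an identical value, and the output ends up unchanged.

Initial pass — values computed on the first demand:
  gamma.gen = absv(4) = 4
  filter.gen = mul(4, 4) = 16
  schema.gen = sortl([1, 5, -6]) = [-6, 1, 5]
  assets.gen = headl([-6, 1, 5]) = -6
  west.gen = sub(16, -6) = 22

Second demand — change propagation:
  schema.gen: re-runs because patch.txt [1, 5, -6]->[8, 4, 7, -4, -6]; new result [-6, -4, 4, 7, 8].
  assets.gen: re-runs because schema.gen [-6, 1, 5]->[-6, -4, 4, 7, 8]; new result -6 (unchanged).
  west.gen: re-examined; everything it read last time is the same (filter.gen unchanged, assets.gen unchanged) — cache 22 kept, no run.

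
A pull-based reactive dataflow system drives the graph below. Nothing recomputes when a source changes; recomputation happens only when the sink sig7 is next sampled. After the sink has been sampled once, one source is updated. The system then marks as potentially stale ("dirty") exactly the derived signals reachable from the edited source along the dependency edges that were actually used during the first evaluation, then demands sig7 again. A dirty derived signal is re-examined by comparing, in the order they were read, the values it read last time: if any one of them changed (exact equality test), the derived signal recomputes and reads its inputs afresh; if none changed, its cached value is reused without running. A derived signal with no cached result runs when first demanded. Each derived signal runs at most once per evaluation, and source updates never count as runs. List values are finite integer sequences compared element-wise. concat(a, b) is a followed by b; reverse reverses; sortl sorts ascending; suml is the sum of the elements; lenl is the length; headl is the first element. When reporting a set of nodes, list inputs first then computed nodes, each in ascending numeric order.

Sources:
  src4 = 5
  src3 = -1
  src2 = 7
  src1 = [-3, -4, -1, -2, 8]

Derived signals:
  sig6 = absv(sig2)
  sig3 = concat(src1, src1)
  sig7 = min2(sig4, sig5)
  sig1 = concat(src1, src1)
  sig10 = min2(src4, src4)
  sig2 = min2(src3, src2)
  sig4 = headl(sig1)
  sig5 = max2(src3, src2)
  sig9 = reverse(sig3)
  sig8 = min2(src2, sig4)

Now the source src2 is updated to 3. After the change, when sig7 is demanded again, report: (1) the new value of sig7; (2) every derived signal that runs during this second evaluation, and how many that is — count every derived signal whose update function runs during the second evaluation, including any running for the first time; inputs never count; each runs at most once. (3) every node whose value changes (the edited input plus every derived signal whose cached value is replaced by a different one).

New value of sig7: -3.
Derived signals that run: sig5, sig7 — 2 in total.
Values that change: src2, sig5.

First evaluation (everything demanded from the output):
  sig1 = concat([-3, -4, -1, -2, 8], [-3, -4, -1, -2, 8]) = [-3, -4, -1, -2, 8, -3, -4, -1, -2, 8]
  sig4 = headl([-3, -4, -1, -2, 8, -3, -4, -1, -2, 8]) = -3
  sig5 = max2(-1, 7) = 7
  sig7 = min2(-3, 7) = -3

Propagation after the edit:
  sig5: runs — src2 7->3; result 3.
  sig7: runs — sig5 7->3; result -3 (same value as before).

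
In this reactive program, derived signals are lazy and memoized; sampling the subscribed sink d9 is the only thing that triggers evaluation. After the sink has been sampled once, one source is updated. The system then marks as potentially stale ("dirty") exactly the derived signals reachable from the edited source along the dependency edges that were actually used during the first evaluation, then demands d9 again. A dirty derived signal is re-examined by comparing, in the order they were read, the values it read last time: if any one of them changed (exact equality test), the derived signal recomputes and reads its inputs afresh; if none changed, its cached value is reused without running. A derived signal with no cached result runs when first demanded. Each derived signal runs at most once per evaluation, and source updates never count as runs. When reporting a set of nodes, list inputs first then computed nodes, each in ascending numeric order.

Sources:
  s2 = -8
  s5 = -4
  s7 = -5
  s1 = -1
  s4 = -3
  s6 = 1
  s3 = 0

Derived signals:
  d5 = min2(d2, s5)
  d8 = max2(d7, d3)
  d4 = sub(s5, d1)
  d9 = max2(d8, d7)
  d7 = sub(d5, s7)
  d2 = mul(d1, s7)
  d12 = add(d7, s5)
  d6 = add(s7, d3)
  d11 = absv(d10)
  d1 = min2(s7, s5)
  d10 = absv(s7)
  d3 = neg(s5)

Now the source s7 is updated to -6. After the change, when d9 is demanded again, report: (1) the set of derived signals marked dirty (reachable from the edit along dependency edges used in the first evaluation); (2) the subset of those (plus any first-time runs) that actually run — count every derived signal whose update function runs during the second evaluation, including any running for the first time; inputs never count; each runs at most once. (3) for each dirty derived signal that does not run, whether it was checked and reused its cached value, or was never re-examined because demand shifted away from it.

The edit dirties: d1, d2, d5, d7, d8, d9.
6 derived signals run: d1, d2, d5, d7, d8, d9.
No dirty derived signal escaped a run.

First demand of the output computes:
  d1 = min2(-5, -4) = -5
  d2 = mul(-5, -5) = 25
  d3 = neg(-4) = 4
  d5 = min2(25, -4) = -4
  d7 = sub(-4, -5) = 1
  d8 = max2(1, 4) = 4
  d9 = max2(4, 1) = 4

After the edit, cleaning proceeds:
  d1: a read changed (s7 -5->-6) — executes, giving -6.
  d2: a read changed (d1 -5->-6; s7 -5->-6) — executes, giving 36.
  d5: a read changed (d2 25->36) — executes, giving -4 — identical to its old value.
  d7: a read changed (s7 -5->-6) — executes, giving 2.
  d8: a read changed (d7 1->2) — executes, giving 4 — identical to its old value.
  d9: a read changed (d7 1->2) — executes, giving 4 — identical to its old value.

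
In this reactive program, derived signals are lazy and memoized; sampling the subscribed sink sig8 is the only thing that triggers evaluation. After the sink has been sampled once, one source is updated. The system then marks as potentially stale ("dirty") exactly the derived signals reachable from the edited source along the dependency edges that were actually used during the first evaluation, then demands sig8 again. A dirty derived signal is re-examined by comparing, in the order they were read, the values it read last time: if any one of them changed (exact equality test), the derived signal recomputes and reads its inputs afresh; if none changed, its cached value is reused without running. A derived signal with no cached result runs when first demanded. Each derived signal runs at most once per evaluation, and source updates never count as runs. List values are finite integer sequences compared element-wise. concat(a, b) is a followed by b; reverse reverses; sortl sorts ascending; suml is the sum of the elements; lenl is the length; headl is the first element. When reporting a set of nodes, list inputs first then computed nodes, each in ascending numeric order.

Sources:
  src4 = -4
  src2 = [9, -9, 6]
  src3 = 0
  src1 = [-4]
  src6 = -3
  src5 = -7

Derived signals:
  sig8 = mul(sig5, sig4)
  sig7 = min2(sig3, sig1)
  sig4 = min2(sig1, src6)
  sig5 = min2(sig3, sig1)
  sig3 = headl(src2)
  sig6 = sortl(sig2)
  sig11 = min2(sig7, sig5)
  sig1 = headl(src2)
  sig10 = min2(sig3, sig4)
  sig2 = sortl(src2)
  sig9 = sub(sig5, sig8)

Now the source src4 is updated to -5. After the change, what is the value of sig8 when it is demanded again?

First demand of the output computes:
  sig1 = headl([9, -9, 6]) = 9
  sig3 = headl([9, -9, 6]) = 9
  sig4 = min2(9, -3) = -3
  sig5 = min2(9, 9) = 9
  sig8 = mul(9, -3) = -27

After the edit, cleaning proceeds:
  no node depends on src4 at all; the second demand re-runs nothing.

Note the shortcut — nothing in the graph depends on src4 at all, so no recomputation happens.

Demanding sig8 again yields -27.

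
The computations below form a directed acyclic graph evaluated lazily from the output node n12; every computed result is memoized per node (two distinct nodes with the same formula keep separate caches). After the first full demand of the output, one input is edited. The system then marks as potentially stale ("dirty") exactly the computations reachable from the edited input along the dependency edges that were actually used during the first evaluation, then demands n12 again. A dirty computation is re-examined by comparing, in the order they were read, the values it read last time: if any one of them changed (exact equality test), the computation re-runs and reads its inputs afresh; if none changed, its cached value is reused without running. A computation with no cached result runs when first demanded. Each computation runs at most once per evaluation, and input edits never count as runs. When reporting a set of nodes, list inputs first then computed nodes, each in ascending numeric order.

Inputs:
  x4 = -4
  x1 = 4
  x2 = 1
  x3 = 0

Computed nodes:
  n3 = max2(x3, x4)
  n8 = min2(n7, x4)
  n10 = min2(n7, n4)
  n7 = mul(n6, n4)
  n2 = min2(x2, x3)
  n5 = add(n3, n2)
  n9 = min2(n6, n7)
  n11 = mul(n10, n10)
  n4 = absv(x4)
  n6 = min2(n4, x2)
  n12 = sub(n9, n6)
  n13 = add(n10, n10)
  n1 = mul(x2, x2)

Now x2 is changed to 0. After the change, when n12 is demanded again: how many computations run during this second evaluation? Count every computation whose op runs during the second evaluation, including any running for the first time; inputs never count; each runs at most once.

First demand of the output computes:
  n4 = absv(-4) = 4
  n6 = min2(4, 1) = 1
  n7 = mul(1, 4) = 4
  n9 = min2(1, 4) = 1
  n12 = sub(1, 1) = 0

After the edit, cleaning proceeds:
  n6: a read changed (x2 1->0) — executes, giving 0.
  n7: a read changed (n6 1->0) — executes, giving 0.
  n9: a read changed (n6 1->0; n7 4->0) — executes, giving 0.
  n12: a read changed (n9 1->0; n6 1->0) — executes, giving 0 — identical to its old value.

4 computations run: n6, n7, n9, n12.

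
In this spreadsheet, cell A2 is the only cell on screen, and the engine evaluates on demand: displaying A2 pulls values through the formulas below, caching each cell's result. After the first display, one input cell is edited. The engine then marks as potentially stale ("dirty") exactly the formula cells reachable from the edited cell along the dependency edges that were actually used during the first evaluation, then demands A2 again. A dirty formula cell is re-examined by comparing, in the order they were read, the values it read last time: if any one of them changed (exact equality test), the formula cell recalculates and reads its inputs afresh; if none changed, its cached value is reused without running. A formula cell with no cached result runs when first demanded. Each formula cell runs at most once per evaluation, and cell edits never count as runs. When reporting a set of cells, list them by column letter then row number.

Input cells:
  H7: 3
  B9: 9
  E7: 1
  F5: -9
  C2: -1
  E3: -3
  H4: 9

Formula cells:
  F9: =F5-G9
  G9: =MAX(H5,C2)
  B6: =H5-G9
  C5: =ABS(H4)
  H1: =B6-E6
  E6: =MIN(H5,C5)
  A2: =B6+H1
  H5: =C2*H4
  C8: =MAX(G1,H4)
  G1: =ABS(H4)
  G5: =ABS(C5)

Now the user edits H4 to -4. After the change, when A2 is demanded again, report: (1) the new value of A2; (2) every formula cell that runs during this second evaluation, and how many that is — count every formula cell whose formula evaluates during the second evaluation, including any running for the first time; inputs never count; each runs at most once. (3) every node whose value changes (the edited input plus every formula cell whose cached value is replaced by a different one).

A2 now evaluates to -4.
Run set: A2, B6, C5, E6, G9, H1, H5 (7 run).
Changed values: A2, B6, C5, E6, G9, H1, H4, H5.

Initial pass — values computed on the first demand:
  C5 = ABS(9) = 9
  H5 = -1 * 9 = -9
  E6 = MIN(-9, 9) = -9
  G9 = MAX(-9, -1) = -1
  B6 = -9 - -1 = -8
  H1 = -8 - -9 = 1
  A2 = -8 + 1 = -7

Second demand — change propagation:
  C5: re-runs because H4 9->-4; new result 4.
  H5: re-runs because H4 9->-4; new result 4.
  E6: re-runs because H5 -9->4; C5 9->4; new result 4.
  G9: re-runs because H5 -9->4; new result 4.
  B6: re-runs because H5 -9->4; G9 -1->4; new result 0.
  H1: re-runs because B6 -8->0; E6 -9->4; new result -4.
  A2: re-runs because B6 -8->0; H1 1->-4; new result -4.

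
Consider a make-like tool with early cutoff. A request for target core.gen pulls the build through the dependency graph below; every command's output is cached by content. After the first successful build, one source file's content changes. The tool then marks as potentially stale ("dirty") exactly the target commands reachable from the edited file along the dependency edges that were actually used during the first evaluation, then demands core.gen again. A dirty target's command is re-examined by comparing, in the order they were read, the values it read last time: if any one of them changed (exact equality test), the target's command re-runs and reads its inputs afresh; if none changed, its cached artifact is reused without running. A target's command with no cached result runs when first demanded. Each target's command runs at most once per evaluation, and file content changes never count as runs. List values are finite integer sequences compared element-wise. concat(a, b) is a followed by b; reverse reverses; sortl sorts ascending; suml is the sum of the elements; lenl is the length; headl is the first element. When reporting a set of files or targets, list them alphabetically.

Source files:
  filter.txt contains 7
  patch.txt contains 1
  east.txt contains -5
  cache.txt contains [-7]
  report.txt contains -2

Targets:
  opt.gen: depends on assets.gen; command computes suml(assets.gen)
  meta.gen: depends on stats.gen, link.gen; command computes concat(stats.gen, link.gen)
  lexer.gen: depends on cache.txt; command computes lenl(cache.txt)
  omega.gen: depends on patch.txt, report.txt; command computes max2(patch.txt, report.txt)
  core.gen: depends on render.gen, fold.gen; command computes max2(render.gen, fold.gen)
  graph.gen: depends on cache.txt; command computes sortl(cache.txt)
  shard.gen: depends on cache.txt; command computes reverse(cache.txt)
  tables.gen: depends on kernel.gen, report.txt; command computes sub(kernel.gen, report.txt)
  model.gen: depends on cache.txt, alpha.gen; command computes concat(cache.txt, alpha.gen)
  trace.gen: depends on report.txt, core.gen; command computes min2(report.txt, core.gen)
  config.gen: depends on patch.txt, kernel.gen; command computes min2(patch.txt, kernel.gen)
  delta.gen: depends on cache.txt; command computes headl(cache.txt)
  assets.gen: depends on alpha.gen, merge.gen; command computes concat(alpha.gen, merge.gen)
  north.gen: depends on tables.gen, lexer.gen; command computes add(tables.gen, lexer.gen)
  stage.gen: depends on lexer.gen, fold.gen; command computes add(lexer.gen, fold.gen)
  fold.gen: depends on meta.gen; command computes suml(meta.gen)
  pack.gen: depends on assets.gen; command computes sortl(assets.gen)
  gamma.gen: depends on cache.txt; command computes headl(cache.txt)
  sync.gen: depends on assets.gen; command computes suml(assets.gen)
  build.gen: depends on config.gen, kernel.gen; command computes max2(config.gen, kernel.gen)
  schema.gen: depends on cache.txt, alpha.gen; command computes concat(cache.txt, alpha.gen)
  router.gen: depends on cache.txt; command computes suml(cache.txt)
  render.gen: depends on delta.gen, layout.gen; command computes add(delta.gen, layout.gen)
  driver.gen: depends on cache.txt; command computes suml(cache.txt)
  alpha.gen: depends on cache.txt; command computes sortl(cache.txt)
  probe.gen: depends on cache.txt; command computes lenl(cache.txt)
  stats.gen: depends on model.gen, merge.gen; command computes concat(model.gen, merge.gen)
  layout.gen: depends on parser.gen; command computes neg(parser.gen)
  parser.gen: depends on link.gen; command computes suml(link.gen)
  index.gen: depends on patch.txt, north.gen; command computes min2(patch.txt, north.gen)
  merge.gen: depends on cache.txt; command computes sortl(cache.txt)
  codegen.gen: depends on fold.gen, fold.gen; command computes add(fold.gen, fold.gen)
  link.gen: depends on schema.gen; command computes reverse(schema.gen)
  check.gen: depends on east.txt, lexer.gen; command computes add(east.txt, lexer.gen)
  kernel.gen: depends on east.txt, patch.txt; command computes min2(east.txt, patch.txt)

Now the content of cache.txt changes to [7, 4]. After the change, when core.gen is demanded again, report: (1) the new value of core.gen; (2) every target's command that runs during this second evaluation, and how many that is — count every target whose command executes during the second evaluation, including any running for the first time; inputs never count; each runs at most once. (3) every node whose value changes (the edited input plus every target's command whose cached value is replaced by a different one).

Demanding core.gen again yields 55.
13 target commands run: alpha.gen, core.gen, delta.gen, fold.gen, layout.gen, link.gen, merge.gen, meta.gen, model.gen, parser.gen, render.gen, schema.gen, stats.gen.
The nodes whose values change: alpha.gen, cache.txt, core.gen, delta.gen, fold.gen, layout.gen, link.gen, merge.gen, meta.gen, model.gen, parser.gen, render.gen, schema.gen, stats.gen.

First demand of the output computes:
  alpha.gen = sortl([-7]) = [-7]
  delta.gen = headl([-7]) = -7
  merge.gen = sortl([-7]) = [-7]
  model.gen = concat([-7], [-7]) = [-7, -7]
  schema.gen = concat([-7], [-7]) = [-7, -7]
  link.gen = reverse([-7, -7]) = [-7, -7]
  parser.gen = suml([-7, -7]) = -14
  layout.gen = neg(-14) = 14
  render.gen = add(-7, 14) = 7
  stats.gen = concat([-7, -7], [-7]) = [-7, -7, -7]
  meta.gen = concat([-7, -7, -7], [-7, -7]) = [-7, -7, -7, -7, -7]
  fold.gen = suml([-7, -7, -7, -7, -7]) = -35
  core.gen = max2(7, -35) = 7

After the edit, cleaning proceeds:
  alpha.gen: a read changed (cache.txt [-7]->[7, 4]) — executes, giving [4, 7].
  delta.gen: a read changed (cache.txt [-7]->[7, 4]) — executes, giving 7.
  merge.gen: a read changed (cache.txt [-7]->[7, 4]) — executes, giving [4, 7].
  model.gen: a read changed (cache.txt [-7]->[7, 4]; alpha.gen [-7]->[4, 7]) — executes, giving [7, 4, 4, 7].
  schema.gen: a read changed (cache.txt [-7]->[7, 4]; alpha.gen [-7]->[4, 7]) — executes, giving [7, 4, 4, 7].
  link.gen: a read changed (schema.gen [-7, -7]->[7, 4, 4, 7]) — executes, giving [7, 4, 4, 7].
  parser.gen: a read changed (link.gen [-7, -7]->[7, 4, 4, 7]) — executes, giving 22.
  layout.gen: a read changed (parser.gen -14->22) — executes, giving -22.
  render.gen: a read changed (delta.gen -7->7; layout.gen 14->-22) — executes, giving -15.
  stats.gen: a read changed (model.gen [-7, -7]->[7, 4, 4, 7]; merge.gen [-7]->[4, 7]) — executes, giving [7, 4, 4, 7, 4, 7].
  meta.gen: a read changed (stats.gen [-7, -7, -7]->[7, 4, 4, 7, 4, 7]; link.gen [-7, -7]->[7, 4, 4, 7]) — executes, giving [7, 4, 4, 7, 4, 7, 7, 4, 4, 7].
  fold.gen: a read changed (meta.gen [-7, -7, -7, -7, -7]->[7, 4, 4, 7, 4, 7, 7, 4, 4, 7]) — executes, giving 55.
  core.gen: a read changed (render.gen 7->-15; fold.gen -35->55) — executes, giving 55.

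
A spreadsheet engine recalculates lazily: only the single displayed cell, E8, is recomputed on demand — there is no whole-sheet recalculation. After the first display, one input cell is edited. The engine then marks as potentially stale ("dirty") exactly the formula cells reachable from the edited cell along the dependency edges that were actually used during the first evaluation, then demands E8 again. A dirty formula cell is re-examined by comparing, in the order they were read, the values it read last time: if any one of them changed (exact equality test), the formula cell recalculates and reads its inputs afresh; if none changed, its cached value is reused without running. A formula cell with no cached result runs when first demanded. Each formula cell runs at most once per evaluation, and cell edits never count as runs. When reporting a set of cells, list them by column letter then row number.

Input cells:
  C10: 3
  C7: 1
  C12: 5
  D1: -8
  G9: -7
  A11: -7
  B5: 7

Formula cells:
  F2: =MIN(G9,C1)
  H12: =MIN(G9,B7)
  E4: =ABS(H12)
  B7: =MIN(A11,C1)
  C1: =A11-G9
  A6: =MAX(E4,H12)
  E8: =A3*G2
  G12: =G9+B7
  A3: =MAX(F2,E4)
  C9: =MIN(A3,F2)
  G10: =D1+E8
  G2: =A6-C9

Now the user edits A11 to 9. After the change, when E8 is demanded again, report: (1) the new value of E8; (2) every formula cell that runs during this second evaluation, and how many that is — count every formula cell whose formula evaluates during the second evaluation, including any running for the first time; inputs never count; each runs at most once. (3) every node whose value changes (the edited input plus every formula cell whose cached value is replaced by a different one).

First evaluation (everything demanded from the output):
  C1 = -7 - -7 = 0
  B7 = MIN(-7, 0) = -7
  F2 = MIN(-7, 0) = -7
  H12 = MIN(-7, -7) = -7
  E4 = ABS(-7) = 7
  A3 = MAX(-7, 7) = 7
  A6 = MAX(7, -7) = 7
  C9 = MIN(7, -7) = -7
  G2 = 7 - -7 = 14
  E8 = 7 * 14 = 98

Propagation after the edit:
  C1: runs — A11 -7->9; result 16.
  B7: runs — A11 -7->9; C1 0->16; result 9.
  F2: runs — C1 0->16; result -7 (same value as before).
  H12: runs — B7 -7->9; result -7 (same value as before).
  E4: checked — values it read are unchanged (H12 unchanged); reused cached 7 without running.
  A3: checked — values it read are unchanged (F2 unchanged, E4 unchanged); reused cached 7 without running.
  A6: checked — values it read are unchanged (E4 unchanged, H12 unchanged); reused cached 7 without running.
  C9: checked — values it read are unchanged (A3 unchanged, F2 unchanged); reused cached -7 without running.
  G2: checked — values it read are unchanged (A6 unchanged, C9 unchanged); reused cached 14 without running.
  E8: checked — values it read are unchanged (A3 unchanged, G2 unchanged); reused cached 98 without running.

Key observation: the cutoff stops propagation at E4 — its inputs' values are unchanged, so it reuses its cache.

New value of E8: 98.
Formula cells that run: B7, C1, F2, H12 — 4 in total.
Values that change: A11, B7, C1.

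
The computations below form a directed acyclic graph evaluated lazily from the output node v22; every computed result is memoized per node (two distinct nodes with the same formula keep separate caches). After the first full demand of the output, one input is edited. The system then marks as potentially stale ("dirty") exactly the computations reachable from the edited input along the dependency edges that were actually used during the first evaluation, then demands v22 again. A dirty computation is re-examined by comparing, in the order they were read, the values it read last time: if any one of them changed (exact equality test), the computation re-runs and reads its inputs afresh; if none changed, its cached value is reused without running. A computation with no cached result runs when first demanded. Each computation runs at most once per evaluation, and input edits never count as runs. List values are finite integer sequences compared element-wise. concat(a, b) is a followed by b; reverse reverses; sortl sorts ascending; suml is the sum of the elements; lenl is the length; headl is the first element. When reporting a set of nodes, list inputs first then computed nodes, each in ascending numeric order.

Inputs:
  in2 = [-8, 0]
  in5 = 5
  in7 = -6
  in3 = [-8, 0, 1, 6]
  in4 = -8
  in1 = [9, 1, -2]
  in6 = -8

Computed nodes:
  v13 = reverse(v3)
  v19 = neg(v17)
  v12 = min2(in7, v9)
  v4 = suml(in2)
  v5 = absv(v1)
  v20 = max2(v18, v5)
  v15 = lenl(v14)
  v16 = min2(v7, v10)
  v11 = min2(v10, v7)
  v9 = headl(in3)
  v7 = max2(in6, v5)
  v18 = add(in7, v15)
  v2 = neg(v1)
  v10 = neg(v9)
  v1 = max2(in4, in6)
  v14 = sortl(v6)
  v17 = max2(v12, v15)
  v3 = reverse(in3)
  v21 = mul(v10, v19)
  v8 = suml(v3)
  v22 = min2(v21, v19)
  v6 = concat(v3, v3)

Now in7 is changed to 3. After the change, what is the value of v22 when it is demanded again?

Demanding v22 again yields -64.
Note the absorption at v12: it re-runs yet its value is the same, leaving the output's value untouched.

First demand of the output computes:
  v3 = reverse([-8, 0, 1, 6]) = [6, 1, 0, -8]
  v6 = concat([6, 1, 0, -8], [6, 1, 0, -8]) = [6, 1, 0, -8, 6, 1, 0, -8]
  v9 = headl([-8, 0, 1, 6]) = -8
  v10 = neg(-8) = 8
  v12 = min2(-6, -8) = -8
  v14 = sortl([6, 1, 0, -8, 6, 1, 0, -8]) = [-8, -8, 0, 0, 1, 1, 6, 6]
  v15 = lenl([-8, -8, 0, 0, 1, 1, 6, 6]) = 8
  v17 = max2(-8, 8) = 8
  v19 = neg(8) = -8
  v21 = mul(8, -8) = -64
  v22 = min2(-64, -8) = -64

After the edit, cleaning proceeds:
  v12: a read changed (in7 -6->3) — executes, giving -8 — identical to its old value.
  v17: dirty, but its reads are unchanged (v12 unchanged, v15 unchanged); cached 8 stands.
  v19: dirty, but its reads are unchanged (v17 unchanged); cached -8 stands.
  v21: dirty, but its reads are unchanged (v10 unchanged, v19 unchanged); cached -64 stands.
  v22: dirty, but its reads are unchanged (v21 unchanged, v19 unchanged); cached -64 stands.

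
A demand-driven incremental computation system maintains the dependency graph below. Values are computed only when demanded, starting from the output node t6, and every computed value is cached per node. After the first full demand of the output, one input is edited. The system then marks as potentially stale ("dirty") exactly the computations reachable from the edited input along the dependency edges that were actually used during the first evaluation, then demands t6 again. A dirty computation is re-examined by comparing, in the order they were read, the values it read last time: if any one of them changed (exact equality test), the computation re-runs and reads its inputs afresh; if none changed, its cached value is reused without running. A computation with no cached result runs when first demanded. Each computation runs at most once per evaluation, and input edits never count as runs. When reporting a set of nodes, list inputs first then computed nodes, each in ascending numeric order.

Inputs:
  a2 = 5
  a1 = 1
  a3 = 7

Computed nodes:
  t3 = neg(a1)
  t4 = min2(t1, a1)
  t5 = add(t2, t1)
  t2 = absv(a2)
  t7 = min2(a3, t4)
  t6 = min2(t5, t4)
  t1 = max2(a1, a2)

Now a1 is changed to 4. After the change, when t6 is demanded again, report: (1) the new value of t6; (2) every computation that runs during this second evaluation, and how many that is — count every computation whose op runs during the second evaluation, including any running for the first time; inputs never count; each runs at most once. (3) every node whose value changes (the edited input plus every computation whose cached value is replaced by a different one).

First evaluation (everything demanded from the output):
  t1 = max2(1, 5) = 5
  t2 = absv(5) = 5
  t4 = min2(5, 1) = 1
  t5 = add(5, 5) = 10
  t6 = min2(10, 1) = 1

Propagation after the edit:
  t1: runs — a1 1->4; result 5 (same value as before).
  t4: runs — a1 1->4; result 4.
  t5: checked — values it read are unchanged (t2 unchanged, t1 unchanged); reused cached 10 without running.
  t6: runs — t4 1->4; result 4.

Key observation: the cutoff stops propagation at t5 — its inputs' values are unchanged, so it reuses its cache.

New value of t6: 4.
Computations that run: t1, t4, t6 — 3 in total.
Values that change: a1, t4, t6.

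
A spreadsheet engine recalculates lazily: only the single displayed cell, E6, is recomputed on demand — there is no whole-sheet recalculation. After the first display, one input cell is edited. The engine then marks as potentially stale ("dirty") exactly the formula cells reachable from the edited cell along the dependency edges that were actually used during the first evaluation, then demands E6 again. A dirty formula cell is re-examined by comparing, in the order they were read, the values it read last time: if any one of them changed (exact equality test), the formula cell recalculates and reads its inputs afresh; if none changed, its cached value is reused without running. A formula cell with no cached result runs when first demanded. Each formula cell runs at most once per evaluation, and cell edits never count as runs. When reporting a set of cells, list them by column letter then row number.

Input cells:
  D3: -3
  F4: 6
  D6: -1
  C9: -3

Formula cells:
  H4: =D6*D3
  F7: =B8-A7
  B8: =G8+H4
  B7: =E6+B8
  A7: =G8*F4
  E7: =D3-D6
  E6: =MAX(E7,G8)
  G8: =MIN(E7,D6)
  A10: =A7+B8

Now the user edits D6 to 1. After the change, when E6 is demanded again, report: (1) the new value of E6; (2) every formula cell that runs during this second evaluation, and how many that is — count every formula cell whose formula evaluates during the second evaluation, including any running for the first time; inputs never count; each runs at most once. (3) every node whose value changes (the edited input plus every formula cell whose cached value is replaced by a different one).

First evaluation (everything demanded from the output):
  E7 = -3 - -1 = -2
  G8 = MIN(-2, -1) = -2
  E6 = MAX(-2, -2) = -2

Propagation after the edit:
  E7: runs — D6 -1->1; result -4.
  G8: runs — E7 -2->-4; D6 -1->1; result -4.
  E6: runs — E7 -2->-4; G8 -2->-4; result -4.

New value of E6: -4.
Formula cells that run: E6, E7, G8 — 3 in total.
Values that change: D6, E6, E7, G8.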